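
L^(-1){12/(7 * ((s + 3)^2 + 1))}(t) 12 * exp(-3 * t) * sin(t)/7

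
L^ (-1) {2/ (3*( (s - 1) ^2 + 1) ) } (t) 2*exp (t)*sin (t) /3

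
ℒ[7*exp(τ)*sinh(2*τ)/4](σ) 7/(2*((σ - 1)^2 - 4))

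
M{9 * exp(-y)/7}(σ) 9 * gamma(σ)/7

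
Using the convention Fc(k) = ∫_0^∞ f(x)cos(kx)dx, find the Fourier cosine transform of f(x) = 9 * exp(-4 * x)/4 9/(k^2 + 16)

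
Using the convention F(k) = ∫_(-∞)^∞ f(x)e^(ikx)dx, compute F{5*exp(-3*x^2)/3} 5*sqrt(3)*sqrt(pi)*exp(-k^2/12)/9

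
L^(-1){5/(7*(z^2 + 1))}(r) 5*sin(r)/7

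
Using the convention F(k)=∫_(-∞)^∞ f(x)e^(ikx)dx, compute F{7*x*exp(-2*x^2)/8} 7*sqrt(2)*I*sqrt(pi)*k*exp(-k^2/8)/64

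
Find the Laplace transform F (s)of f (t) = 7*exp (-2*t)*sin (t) 7/ ( (s+2)^2+1)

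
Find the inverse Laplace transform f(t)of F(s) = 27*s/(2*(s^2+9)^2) 9*t*sin(3*t)/4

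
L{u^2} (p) 2/p^3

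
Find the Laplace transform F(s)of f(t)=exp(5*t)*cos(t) (s - 5)/((s - 5)^2+1)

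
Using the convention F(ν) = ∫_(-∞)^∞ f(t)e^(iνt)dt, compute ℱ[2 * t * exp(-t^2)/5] I * sqrt(pi) * ν * exp(-ν^2/4)/5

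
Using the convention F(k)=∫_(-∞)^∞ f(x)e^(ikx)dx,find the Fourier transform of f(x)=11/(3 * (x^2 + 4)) 11 * pi * exp(-2 * Abs(k))/6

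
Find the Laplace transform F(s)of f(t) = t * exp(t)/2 1/(2 * (s - 1)^2)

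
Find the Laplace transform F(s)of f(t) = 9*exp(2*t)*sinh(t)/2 9/(2*((s - 2)^2 - 1))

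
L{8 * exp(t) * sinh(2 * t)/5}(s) 16/(5 * ((s - 1)^2 - 4))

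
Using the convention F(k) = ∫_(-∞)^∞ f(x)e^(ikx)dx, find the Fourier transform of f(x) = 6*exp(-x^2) 6*sqrt(pi)*exp(-k^2/4)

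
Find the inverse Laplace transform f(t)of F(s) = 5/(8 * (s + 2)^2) 5 * t * exp(-2 * t)/8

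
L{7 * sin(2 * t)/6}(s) 7/(3 * (s^2 + 4))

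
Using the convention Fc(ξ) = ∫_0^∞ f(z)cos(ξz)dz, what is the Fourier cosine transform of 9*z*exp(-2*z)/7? 9*(4 - ξ^2)/(7*(ξ^2+4)^2)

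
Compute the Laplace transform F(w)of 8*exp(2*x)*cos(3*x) 8*(w - 2)/((w - 2)^2 + 9)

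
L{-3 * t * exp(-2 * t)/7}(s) -3/(7 * (s+2)^2)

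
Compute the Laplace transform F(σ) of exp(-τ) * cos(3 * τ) (σ + 1) /((σ + 1) ^2 + 9) 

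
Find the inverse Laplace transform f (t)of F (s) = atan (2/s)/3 sin (2*t)/ (3*t)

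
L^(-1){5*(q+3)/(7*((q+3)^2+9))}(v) 5*exp(-3*v)*cos(3*v)/7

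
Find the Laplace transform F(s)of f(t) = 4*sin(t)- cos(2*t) 4/(s^2 + 1)- s/(s^2 + 4)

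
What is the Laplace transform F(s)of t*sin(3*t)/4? 3*s/(2*(s^2 + 9)^2)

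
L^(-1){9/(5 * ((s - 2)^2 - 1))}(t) 9 * exp(2 * t) * sinh(t)/5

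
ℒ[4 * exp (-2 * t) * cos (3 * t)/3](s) 4 * (s + 2)/ (3 * ( (s + 2)^2 + 9))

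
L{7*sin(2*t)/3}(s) 14/(3*(s^2 + 4))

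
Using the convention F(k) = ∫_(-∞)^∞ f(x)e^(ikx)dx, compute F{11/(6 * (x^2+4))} 11 * pi * exp(-2 * Abs(k))/12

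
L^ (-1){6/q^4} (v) v^3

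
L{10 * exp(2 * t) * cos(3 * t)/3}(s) 10 * (s - 2)/(3 * ((s - 2)^2 + 9))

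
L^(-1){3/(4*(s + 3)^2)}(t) 3*t*exp(-3*t)/4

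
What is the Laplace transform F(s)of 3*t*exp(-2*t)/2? 3/(2*(s + 2)^2)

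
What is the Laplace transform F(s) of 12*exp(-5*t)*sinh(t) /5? 12/(5*((s + 5) ^2 - 1) ) 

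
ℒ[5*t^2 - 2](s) 10/s^3 - 2/s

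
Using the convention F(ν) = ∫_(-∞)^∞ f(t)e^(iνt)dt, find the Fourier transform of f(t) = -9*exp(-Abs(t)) -18/(ν^2 + 1)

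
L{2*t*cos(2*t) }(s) 2*(s^2 - 4) /(s^2+4) ^2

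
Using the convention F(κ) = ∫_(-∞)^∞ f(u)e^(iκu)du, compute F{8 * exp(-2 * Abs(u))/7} 32/(7 * (κ^2 + 4))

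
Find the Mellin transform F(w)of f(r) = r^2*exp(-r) gamma(w + 2)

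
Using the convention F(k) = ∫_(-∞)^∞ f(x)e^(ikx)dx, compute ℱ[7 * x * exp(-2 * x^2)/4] 7 * sqrt(2) * I * sqrt(pi) * k * exp(-k^2/8)/32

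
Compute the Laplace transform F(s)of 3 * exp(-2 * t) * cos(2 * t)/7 3 * (s + 2)/(7 * ((s + 2)^2 + 4))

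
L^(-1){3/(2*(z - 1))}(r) 3*exp(r)/2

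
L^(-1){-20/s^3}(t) -10*t^2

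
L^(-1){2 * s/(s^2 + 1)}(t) 2 * cos(t)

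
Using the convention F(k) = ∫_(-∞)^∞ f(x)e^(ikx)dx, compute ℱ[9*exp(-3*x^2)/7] 3*sqrt(3)*sqrt(pi)*exp(-k^2/12)/7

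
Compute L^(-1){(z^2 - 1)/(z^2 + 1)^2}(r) r * cos(r)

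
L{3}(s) 3/s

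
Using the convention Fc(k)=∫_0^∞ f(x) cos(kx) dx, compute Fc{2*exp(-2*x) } 4/(k^2 + 4) 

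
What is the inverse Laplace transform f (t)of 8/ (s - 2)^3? 4*t^2*exp (2*t)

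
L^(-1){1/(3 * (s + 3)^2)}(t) t * exp(-3 * t)/3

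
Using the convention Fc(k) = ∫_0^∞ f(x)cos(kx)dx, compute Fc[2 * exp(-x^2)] sqrt(pi) * exp(-k^2/4)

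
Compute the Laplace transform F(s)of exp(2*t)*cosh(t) (s - 2)/((s - 2)^2 - 1)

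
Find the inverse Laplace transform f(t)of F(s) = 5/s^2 5*t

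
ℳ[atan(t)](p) -pi*sec(pi*p/2)/(2*p)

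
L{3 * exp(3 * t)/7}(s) 3/(7 * (s - 3))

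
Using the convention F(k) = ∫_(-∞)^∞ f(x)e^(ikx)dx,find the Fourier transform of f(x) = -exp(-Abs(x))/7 -2/(7 * k^2 + 7)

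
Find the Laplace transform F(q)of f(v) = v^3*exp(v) 6/(q - 1)^4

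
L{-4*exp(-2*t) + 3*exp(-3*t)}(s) 3/(s + 3) - 4/(s + 2)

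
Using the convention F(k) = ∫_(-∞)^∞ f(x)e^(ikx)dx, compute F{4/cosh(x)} 4 * pi/cosh(pi * k/2)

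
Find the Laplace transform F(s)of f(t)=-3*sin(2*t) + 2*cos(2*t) 2*s/(s^2 + 4) - 6/(s^2 + 4)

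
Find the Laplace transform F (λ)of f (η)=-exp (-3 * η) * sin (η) -1/ ( (λ + 3)^2 + 1)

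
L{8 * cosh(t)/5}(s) 8 * s/(5 * (s^2 - 1))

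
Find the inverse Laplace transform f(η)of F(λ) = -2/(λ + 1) -2*exp(-η)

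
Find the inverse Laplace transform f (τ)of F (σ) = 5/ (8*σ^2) 5*τ/8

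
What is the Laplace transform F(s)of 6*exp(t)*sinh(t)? 6/(s*(s - 2))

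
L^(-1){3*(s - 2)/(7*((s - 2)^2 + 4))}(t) 3*exp(2*t)*cos(2*t)/7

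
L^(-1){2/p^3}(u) u^2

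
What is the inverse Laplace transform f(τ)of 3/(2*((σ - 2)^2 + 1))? 3*exp(2*τ)*sin(τ)/2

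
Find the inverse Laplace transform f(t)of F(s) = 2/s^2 2*t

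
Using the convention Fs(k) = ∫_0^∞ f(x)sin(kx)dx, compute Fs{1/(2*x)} pi/4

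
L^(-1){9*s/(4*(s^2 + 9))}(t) 9*cos(3*t)/4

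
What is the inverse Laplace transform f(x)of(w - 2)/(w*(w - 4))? exp(2*x)*cosh(2*x)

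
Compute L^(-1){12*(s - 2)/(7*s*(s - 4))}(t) 12*exp(2*t)*cosh(2*t)/7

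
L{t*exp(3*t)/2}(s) 1/(2*(s - 3)^2)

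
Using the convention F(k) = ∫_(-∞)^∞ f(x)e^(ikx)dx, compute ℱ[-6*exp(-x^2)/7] -6*sqrt(pi)*exp(-k^2/4)/7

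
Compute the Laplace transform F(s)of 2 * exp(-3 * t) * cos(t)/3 2 * (s + 3)/(3 * ((s + 3)^2 + 1))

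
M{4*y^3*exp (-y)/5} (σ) 4*gamma (σ + 3)/5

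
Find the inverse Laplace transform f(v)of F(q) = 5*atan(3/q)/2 5*sin(3*v)/(2*v)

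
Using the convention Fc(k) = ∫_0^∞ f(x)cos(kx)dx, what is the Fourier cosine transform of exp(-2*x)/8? 1/(4*(k^2+4))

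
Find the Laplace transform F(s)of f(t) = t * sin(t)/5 2 * s/(5 * (s^2 + 1)^2)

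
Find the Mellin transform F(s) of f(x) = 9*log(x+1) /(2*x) -9*pi*csc(pi*s) /(2*s - 2) 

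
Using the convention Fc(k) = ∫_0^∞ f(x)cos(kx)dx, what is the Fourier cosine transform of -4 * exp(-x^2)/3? -2 * sqrt(pi) * exp(-k^2/4)/3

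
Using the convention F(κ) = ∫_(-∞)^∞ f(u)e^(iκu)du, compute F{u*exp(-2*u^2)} sqrt(2)*I*sqrt(pi)*κ*exp(-κ^2/8)/8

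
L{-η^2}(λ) -2/λ^3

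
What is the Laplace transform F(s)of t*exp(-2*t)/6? 1/(6*(s+2)^2)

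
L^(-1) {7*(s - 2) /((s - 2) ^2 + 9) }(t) 7*exp(2*t)*cos(3*t) 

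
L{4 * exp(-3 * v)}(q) 4/(q + 3)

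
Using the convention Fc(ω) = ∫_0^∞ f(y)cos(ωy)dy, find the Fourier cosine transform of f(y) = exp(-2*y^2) sqrt(2)*sqrt(pi)*exp(-ω^2/8)/4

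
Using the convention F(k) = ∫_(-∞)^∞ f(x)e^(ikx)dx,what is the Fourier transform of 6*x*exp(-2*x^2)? 3*sqrt(2)*I*sqrt(pi)*k*exp(-k^2/8)/4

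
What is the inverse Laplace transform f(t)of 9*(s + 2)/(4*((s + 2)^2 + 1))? 9*exp(-2*t)*cos(t)/4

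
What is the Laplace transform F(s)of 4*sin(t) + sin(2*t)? 4/(s^2 + 1) + 2/(s^2 + 4)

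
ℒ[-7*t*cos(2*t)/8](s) 7*(4 - s^2)/(8*(s^2 + 4)^2)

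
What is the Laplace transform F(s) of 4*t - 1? 4/s^2 - 1/s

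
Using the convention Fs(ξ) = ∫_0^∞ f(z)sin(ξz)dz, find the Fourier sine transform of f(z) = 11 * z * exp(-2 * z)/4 11 * ξ/(ξ^2 + 4)^2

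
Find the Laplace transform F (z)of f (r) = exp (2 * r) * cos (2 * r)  (z - 2)/ ( (z - 2)^2 + 4)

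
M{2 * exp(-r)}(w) 2 * gamma(w)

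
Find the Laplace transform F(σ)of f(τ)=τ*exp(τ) (σ - 1)^(-2)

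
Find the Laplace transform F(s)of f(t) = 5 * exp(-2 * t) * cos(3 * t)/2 5 * (s + 2)/(2 * ((s + 2)^2 + 9))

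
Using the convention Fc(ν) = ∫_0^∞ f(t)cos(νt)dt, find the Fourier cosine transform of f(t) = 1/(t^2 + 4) pi*exp(-2*ν)/4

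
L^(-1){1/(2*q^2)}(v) v/2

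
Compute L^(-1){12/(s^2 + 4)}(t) 6*sin(2*t)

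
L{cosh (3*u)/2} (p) p/ (2*(p^2 - 9))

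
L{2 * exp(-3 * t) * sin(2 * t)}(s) 4/((s + 3)^2 + 4)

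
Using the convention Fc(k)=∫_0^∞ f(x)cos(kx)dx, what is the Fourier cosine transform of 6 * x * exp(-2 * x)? 6 * (4 - k^2)/(k^2+4)^2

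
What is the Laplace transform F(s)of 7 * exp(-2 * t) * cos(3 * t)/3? 7 * (s + 2)/(3 * ((s + 2)^2 + 9))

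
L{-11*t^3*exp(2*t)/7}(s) -66/(7*(s - 2)^4)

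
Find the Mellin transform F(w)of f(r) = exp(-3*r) gamma(w)/3^w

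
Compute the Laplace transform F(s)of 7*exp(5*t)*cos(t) 7*(s - 5)/((s - 5)^2 + 1)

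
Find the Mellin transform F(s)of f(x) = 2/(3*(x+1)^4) gamma(s)*gamma(4 - s)/9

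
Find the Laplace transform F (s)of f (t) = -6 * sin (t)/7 -6/ (7 * s^2 + 7)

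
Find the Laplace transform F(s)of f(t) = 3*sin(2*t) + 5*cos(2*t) 6/(s^2 + 4) + 5*s/(s^2 + 4)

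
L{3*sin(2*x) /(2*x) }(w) 3*atan(2/w) /2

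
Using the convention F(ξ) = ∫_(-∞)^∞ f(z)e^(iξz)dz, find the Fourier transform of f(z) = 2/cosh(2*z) pi/cosh(pi*ξ/4)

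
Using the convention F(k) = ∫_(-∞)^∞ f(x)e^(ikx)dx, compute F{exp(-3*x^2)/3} sqrt(3)*sqrt(pi)*exp(-k^2/12)/9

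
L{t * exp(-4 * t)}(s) (s + 4)^(-2)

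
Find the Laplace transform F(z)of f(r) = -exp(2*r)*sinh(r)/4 -1/(4*(z - 2)^2 - 4)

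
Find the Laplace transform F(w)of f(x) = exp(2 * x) 1/(w - 2)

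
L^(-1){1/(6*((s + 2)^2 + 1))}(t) exp(-2*t)*sin(t)/6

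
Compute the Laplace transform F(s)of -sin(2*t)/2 -1/(s^2 + 4)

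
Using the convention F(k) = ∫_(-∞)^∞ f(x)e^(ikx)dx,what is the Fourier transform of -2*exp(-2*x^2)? -sqrt(2)*sqrt(pi)*exp(-k^2/8)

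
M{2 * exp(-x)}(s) 2 * gamma(s)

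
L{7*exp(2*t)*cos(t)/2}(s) 7*(s - 2)/(2*((s - 2)^2 + 1))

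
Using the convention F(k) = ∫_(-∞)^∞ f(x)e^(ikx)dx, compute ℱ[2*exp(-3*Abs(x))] 12/(k^2 + 9)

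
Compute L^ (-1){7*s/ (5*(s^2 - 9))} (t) 7*cosh (3*t)/5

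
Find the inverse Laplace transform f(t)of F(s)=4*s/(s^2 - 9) 4*cosh(3*t)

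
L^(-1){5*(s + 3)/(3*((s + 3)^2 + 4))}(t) 5*exp(-3*t)*cos(2*t)/3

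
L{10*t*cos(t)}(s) 10*(s^2-1)/(s^2 + 1)^2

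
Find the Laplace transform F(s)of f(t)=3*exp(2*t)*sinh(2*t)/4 3/(2*s*(s - 4))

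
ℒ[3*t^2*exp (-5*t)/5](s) 6/ (5*(s + 5)^3)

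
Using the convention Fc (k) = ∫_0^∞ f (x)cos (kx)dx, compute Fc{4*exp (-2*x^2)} sqrt (2)*sqrt (pi)*exp (-k^2/8)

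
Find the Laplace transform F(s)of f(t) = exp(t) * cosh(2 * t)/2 (s - 1)/(2 * ((s - 1)^2-4))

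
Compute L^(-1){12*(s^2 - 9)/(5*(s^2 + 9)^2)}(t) 12*t*cos(3*t)/5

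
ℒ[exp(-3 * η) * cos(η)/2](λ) (λ + 3)/(2 * ((λ + 3)^2 + 1))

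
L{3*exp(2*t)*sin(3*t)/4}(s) 9/(4*((s - 2)^2 + 9))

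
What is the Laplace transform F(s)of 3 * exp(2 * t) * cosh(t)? 3 * (s - 2)/((s - 2)^2 - 1)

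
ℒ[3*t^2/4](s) 3/(2*s^3)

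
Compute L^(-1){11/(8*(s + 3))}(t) 11*exp(-3*t)/8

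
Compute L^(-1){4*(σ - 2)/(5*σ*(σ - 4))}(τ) 4*exp(2*τ)*cosh(2*τ)/5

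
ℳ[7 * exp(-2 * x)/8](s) 7 * gamma(s)/(8 * 2^s)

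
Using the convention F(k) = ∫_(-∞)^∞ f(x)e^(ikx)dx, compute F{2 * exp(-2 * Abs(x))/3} 8/(3 * (k^2 + 4))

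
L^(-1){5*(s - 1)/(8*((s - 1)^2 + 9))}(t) 5*exp(t)*cos(3*t)/8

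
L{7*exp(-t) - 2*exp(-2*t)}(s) 7/(s + 1) - 2/(s + 2)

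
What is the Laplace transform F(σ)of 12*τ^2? 24/σ^3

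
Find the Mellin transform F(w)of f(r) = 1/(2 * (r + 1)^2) (-pi * w + pi)/(2 * sin(pi * w))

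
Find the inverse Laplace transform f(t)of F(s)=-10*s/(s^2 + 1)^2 -5*t*sin(t)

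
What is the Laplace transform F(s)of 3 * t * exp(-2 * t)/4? 3/(4 * (s + 2)^2)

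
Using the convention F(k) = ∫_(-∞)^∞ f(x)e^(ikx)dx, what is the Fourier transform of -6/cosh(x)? -6*pi/cosh(pi*k/2)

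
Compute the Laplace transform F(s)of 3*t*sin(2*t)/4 3*s/(s^2 + 4)^2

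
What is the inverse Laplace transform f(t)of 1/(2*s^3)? t^2/4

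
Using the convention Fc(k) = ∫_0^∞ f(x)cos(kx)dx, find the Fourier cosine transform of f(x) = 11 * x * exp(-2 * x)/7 11 * (4 - k^2)/(7 * (k^2 + 4)^2)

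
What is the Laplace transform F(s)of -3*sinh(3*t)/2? -9/(2*s^2 - 18)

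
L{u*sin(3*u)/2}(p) 3*p/(p^2+9)^2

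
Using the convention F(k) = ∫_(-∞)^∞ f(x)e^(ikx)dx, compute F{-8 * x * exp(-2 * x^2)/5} -sqrt(2) * I * sqrt(pi) * k * exp(-k^2/8)/5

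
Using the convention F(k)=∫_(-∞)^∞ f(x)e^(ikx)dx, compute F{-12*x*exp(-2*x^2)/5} -3*sqrt(2)*I*sqrt(pi)*k*exp(-k^2/8)/10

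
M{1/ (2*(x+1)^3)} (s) pi*(s - 2)*(s - 1)/ (4*sin (pi*s))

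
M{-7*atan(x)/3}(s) 7*pi*sec(pi*s/2)/(6*s)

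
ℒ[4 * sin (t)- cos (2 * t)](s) 4/ (s^2 + 1)- s/ (s^2 + 4)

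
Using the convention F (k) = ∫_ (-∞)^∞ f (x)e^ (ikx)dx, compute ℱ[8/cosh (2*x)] 4*pi/cosh (pi*k/4)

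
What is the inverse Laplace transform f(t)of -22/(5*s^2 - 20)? -11*sinh(2*t)/5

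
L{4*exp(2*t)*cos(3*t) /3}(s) 4*(s - 2) /(3*((s - 2) ^2+9) ) 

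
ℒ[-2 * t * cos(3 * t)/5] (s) 2 * (9 - s^2)/(5 * (s^2+9)^2)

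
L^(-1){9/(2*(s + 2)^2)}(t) 9*t*exp(-2*t)/2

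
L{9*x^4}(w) 216/w^5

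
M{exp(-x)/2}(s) gamma(s)/2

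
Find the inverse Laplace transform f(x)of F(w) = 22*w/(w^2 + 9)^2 11*x*sin(3*x)/3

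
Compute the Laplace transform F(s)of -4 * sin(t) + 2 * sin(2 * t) 4/(s^2 + 4)-4/(s^2 + 1)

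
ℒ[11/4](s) 11/(4 * s)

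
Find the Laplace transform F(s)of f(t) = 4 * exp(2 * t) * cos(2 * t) 4 * (s - 2)/((s - 2)^2 + 4)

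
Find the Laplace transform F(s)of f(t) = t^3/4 3/(2*s^4)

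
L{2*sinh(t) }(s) 2/(s^2 - 1) 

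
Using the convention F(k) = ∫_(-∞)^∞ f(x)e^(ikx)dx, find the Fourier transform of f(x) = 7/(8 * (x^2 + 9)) 7 * pi * exp(-3 * Abs(k))/24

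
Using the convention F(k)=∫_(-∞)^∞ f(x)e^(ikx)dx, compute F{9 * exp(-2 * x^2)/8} 9 * sqrt(2) * sqrt(pi) * exp(-k^2/8)/16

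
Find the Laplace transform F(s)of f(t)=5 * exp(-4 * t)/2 5/(2 * (s + 4))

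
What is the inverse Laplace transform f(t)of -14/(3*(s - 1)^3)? -7*t^2*exp(t)/3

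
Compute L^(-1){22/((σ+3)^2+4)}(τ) 11*exp(-3*τ)*sin(2*τ)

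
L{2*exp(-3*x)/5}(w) 2/(5*(w + 3))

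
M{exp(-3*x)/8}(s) gamma(s)/(8*3^s)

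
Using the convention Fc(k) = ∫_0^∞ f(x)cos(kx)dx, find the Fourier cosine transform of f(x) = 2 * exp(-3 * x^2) sqrt(3) * sqrt(pi) * exp(-k^2/12)/3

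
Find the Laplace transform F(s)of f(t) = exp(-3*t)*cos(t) (s+3)/((s+3)^2+1)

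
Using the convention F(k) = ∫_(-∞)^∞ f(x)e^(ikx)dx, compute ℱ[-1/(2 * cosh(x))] -pi/(2 * cosh(pi * k/2))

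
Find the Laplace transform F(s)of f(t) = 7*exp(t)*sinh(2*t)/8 7/(4*((s - 1)^2 - 4))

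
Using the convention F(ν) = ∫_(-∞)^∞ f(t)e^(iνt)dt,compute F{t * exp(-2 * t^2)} sqrt(2) * I * sqrt(pi) * ν * exp(-ν^2/8)/8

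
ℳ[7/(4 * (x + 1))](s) 7 * pi * csc(pi * s)/4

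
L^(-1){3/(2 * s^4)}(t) t^3/4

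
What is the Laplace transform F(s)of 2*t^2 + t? 4/s^3 + s^(-2)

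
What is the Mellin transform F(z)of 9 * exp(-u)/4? 9 * gamma(z)/4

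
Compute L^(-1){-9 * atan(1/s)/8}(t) -9 * sin(t)/(8 * t)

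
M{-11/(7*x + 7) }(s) -11*pi*csc(pi*s) /7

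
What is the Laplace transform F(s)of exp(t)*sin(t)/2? 1/(2*((s - 1)^2 + 1))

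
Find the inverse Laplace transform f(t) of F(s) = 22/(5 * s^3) 11 * t^2/5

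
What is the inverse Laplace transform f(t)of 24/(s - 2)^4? 4*t^3*exp(2*t)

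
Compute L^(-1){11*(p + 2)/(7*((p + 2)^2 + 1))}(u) 11*exp(-2*u)*cos(u)/7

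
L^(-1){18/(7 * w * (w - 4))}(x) 9 * exp(2 * x) * sinh(2 * x)/7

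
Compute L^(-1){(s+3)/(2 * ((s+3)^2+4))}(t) exp(-3 * t) * cos(2 * t)/2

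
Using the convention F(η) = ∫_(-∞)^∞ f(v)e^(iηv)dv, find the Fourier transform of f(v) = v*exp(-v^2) I*sqrt(pi)*η*exp(-η^2/4)/2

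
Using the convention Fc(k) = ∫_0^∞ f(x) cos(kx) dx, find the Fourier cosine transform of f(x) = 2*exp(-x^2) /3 sqrt(pi)*exp(-k^2/4) /3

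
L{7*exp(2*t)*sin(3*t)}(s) 21/((s - 2)^2 + 9)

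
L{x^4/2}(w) 12/w^5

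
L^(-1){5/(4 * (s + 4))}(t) 5 * exp(-4 * t)/4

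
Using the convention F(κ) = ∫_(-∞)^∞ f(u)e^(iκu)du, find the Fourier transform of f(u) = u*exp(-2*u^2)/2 sqrt(2)*I*sqrt(pi)*κ*exp(-κ^2/8)/16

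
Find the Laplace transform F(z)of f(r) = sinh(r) 1/(z^2 - 1)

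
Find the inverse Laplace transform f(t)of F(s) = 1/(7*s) 1/7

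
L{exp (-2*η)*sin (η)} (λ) 1/ ( (λ+2)^2+1)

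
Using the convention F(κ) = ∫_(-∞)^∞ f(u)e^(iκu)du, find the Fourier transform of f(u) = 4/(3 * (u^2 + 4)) 2 * pi * exp(-2 * Abs(κ))/3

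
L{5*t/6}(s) 5/(6*s^2)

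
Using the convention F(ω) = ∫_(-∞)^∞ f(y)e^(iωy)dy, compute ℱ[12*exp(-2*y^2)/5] 6*sqrt(2)*sqrt(pi)*exp(-ω^2/8)/5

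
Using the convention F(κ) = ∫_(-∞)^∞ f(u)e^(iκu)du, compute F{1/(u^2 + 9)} pi * exp(-3 * Abs(κ))/3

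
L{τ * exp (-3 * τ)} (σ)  (σ + 3)^ (-2)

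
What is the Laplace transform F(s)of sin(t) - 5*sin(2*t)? 1/(s^2+1) - 10/(s^2+4)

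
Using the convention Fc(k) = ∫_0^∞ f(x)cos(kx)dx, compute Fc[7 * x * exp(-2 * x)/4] 7 * (4 - k^2)/(4 * (k^2 + 4)^2)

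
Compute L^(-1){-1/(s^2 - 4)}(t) -sinh(2 * t)/2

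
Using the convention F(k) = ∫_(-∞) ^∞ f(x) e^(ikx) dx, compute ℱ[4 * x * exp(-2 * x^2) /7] sqrt(2) * I * sqrt(pi) * k * exp(-k^2/8) /14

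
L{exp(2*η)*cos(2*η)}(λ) (λ - 2)/((λ - 2)^2+4)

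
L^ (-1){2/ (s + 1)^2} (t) 2 * t * exp (-t)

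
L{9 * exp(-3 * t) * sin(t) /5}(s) 9/(5 * ((s + 3) ^2 + 1) ) 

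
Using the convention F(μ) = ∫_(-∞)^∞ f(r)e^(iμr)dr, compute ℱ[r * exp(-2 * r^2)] sqrt(2) * I * sqrt(pi) * μ * exp(-μ^2/8)/8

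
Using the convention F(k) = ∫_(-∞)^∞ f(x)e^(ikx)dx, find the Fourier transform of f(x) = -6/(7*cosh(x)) -6*pi/(7*cosh(pi*k/2))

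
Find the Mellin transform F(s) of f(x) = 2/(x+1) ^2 -2*pi*(s - 1) /sin(pi*s) 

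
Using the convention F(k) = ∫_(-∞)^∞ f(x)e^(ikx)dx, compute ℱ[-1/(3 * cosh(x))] -pi/(3 * cosh(pi * k/2))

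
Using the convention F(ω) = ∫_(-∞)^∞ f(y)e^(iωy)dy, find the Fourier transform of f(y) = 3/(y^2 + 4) 3*pi*exp(-2*Abs(ω))/2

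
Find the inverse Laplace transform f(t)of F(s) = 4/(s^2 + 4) 2*sin(2*t)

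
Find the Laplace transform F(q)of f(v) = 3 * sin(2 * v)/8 3/(4 * (q^2 + 4))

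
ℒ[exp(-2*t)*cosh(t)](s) (s + 2)/((s + 2)^2 - 1)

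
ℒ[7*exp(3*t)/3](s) 7/(3*(s - 3))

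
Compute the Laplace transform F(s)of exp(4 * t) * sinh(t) 1/((s - 4)^2 - 1)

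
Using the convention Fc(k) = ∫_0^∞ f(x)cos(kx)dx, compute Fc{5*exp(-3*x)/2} 15/(2*(k^2 + 9))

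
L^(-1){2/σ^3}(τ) τ^2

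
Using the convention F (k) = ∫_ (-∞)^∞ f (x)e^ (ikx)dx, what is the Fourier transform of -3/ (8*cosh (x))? -3*pi/ (8*cosh (pi*k/2))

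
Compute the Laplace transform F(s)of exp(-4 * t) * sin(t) 1/((s + 4)^2 + 1)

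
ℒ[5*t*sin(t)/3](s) 10*s/(3*(s^2 + 1)^2)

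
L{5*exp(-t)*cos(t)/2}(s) 5*(s+1)/(2*((s+1)^2+1))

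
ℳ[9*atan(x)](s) -9*pi*sec(pi*s/2) /(2*s) 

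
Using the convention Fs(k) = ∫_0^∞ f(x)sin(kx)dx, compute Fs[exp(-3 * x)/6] k/(6 * (k^2+9))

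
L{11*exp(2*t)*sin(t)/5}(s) 11/(5*((s - 2)^2 + 1))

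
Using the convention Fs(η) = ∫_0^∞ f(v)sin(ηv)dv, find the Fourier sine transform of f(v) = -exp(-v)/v -atan(η)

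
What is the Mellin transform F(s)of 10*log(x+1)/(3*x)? -10*pi*csc(pi*s)/(3*s - 3)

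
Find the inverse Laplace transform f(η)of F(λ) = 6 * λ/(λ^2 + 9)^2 η * sin(3 * η)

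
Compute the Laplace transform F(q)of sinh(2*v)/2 1/(q^2 - 4)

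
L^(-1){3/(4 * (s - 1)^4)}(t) t^3 * exp(t)/8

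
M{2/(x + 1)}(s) 2*pi*csc(pi*s)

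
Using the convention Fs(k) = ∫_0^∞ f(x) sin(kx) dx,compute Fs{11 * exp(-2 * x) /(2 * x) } 11 * atan(k/2) /2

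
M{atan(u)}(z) -pi*sec(pi*z/2)/(2*z)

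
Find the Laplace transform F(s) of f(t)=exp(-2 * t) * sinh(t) 1/((s + 2) ^2 - 1) 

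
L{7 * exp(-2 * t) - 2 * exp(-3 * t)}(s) 7/(s + 2) - 2/(s + 3)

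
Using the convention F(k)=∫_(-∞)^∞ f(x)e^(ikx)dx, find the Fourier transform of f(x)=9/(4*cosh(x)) 9*pi/(4*cosh(pi*k/2))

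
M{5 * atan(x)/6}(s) -5 * pi * sec(pi * s/2)/(12 * s)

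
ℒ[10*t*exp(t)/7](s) 10/(7*(s - 1)^2)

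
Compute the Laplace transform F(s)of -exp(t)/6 -1/(6 * s - 6)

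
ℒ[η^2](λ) 2/λ^3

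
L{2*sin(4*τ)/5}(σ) 8/(5*(σ^2 + 16))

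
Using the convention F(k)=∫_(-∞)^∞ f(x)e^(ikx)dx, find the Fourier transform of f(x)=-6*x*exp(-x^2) -3*I*sqrt(pi)*k*exp(-k^2/4)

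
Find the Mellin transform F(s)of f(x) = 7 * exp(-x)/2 7 * gamma(s)/2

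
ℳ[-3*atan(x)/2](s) 3*pi*sec(pi*s/2)/(4*s)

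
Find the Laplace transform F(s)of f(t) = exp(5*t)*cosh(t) (s - 5)/((s - 5)^2 - 1)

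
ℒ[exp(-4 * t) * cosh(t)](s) (s + 4)/((s + 4)^2 - 1)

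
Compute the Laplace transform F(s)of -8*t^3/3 -16/s^4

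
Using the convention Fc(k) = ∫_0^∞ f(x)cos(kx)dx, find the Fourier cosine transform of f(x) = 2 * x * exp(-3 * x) 2 * (9 - k^2)/(k^2 + 9)^2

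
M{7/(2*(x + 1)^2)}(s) -7*pi*(s - 1)/(2*sin(pi*s))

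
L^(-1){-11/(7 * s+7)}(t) -11 * exp(-t)/7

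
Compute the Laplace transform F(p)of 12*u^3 72/p^4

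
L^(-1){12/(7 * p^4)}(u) 2 * u^3/7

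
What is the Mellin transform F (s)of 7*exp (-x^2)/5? 7*gamma (s/2)/10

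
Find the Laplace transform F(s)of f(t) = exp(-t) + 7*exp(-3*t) 7/(s + 3) + 1/(s + 1)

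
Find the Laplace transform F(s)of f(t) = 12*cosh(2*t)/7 12*s/(7*(s^2 - 4))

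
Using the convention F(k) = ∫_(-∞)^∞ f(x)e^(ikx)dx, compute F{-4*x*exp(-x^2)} -2*I*sqrt(pi)*k*exp(-k^2/4)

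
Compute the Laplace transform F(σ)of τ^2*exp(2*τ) 2/(σ - 2)^3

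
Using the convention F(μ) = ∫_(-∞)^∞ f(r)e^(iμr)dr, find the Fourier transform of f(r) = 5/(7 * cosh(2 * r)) 5 * pi/(14 * cosh(pi * μ/4))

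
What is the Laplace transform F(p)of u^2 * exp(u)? 2/(p - 1)^3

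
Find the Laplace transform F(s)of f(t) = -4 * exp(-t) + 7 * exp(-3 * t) 7/(s + 3) - 4/(s + 1)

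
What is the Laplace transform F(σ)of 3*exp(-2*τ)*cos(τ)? 3*(σ + 2)/((σ + 2)^2 + 1)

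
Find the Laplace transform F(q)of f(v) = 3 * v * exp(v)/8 3/(8 * (q - 1)^2)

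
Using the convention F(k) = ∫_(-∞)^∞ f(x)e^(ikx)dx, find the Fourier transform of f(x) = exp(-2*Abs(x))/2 2/(k^2 + 4)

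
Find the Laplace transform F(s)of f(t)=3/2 3/(2 * s)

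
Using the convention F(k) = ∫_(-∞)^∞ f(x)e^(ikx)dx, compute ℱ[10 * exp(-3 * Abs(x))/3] 20/(k^2+9)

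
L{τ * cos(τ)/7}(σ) (σ^2-1)/(7 * (σ^2 + 1)^2)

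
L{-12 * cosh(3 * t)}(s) -12 * s/(s^2 - 9)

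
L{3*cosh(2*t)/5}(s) 3*s/(5*(s^2 - 4))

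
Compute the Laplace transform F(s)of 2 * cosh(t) 2 * s/(s^2-1)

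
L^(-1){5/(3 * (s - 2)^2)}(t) 5 * t * exp(2 * t)/3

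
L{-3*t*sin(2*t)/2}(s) -6*s/(s^2 + 4)^2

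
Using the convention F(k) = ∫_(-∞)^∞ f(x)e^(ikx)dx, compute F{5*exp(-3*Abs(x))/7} 30/(7*(k^2 + 9))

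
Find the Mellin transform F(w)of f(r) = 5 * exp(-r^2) 5 * gamma(w/2)/2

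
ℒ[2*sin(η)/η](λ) 2*atan(1/λ)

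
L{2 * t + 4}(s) 2/s^2 + 4/s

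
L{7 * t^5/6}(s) 140/s^6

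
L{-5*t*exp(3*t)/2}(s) -5/(2*(s - 3)^2)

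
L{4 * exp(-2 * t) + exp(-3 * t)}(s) 1/(s + 3) + 4/(s + 2)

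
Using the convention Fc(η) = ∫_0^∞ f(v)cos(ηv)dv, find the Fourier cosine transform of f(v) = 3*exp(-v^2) 3*sqrt(pi)*exp(-η^2/4)/2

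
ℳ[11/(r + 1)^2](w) -11*pi*(w - 1)/sin(pi*w)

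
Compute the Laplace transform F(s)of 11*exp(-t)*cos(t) 11*(s + 1)/((s + 1)^2 + 1)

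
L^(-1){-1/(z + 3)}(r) -exp(-3*r)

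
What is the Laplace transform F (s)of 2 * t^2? 4/s^3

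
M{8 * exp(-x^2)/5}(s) 4 * gamma(s/2)/5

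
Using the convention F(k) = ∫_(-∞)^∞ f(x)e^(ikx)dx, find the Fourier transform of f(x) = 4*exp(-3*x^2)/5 4*sqrt(3)*sqrt(pi)*exp(-k^2/12)/15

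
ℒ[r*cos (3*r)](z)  (z^2 - 9)/ (z^2 + 9)^2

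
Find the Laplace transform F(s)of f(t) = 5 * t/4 5/(4 * s^2)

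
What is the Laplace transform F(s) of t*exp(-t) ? (s + 1) ^(-2) 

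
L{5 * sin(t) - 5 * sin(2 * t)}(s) 5/(s^2+1) - 10/(s^2+4)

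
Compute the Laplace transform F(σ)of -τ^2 -2/σ^3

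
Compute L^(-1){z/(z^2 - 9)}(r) cosh(3*r)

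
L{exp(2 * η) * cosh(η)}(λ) (λ - 2)/((λ - 2)^2 - 1)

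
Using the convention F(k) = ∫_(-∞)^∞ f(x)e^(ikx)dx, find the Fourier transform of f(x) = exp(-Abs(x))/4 1/(2*(k^2 + 1))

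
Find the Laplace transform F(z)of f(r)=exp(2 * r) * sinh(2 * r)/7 2/(7 * z * (z - 4))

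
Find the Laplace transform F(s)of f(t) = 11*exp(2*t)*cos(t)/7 11*(s - 2)/(7*((s - 2)^2+1))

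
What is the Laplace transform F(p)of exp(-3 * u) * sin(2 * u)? 2/((p + 3)^2 + 4)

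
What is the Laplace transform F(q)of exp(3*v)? 1/(q - 3)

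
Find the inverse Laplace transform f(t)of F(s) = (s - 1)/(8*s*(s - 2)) exp(t)*cosh(t)/8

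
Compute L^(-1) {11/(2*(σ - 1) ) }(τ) 11*exp(τ) /2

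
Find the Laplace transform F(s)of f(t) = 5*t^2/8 5/(4*s^3)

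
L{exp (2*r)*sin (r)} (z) 1/ ( (z - 2)^2 + 1)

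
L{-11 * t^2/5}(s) -22/(5 * s^3)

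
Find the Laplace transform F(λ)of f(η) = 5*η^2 10/λ^3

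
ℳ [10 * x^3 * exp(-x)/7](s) 10 * gamma(s + 3)/7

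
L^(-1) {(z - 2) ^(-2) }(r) r * exp(2 * r) 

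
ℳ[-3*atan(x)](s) 3*pi*sec(pi*s/2)/(2*s)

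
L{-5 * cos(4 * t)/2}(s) -5 * s/(2 * s^2 + 32)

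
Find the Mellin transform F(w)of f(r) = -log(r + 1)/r pi*csc(pi*w)/(w - 1)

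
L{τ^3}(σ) 6/σ^4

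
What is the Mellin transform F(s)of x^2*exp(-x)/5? gamma(s + 2)/5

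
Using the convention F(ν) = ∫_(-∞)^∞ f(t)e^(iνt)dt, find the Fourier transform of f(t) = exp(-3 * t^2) sqrt(3) * sqrt(pi) * exp(-ν^2/12)/3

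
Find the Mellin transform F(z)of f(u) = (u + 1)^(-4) gamma(z)*gamma(4 - z)/6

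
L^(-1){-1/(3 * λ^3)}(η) -η^2/6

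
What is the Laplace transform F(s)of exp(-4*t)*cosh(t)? (s+4)/((s+4)^2 - 1)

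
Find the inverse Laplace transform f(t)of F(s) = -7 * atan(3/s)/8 -7 * sin(3 * t)/(8 * t)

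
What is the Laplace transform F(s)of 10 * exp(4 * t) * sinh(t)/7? 10/(7 * ((s - 4)^2 - 1))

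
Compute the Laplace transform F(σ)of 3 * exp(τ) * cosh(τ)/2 3 * (σ - 1)/(2 * σ * (σ - 2))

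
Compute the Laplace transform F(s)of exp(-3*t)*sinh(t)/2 1/(2*((s + 3)^2-1))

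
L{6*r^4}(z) 144/z^5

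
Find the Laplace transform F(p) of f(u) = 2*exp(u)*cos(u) 2*(p - 1) /((p - 1) ^2 + 1) 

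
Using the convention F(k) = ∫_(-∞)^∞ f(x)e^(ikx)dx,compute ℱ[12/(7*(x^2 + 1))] 12*pi*exp(-Abs(k))/7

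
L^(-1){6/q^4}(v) v^3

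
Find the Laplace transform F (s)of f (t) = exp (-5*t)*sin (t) 1/ ( (s + 5)^2 + 1)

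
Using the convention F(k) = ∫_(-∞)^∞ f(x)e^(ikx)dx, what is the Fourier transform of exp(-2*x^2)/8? sqrt(2)*sqrt(pi)*exp(-k^2/8)/16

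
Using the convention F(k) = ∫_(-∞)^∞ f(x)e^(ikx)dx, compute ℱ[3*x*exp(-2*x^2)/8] 3*sqrt(2)*I*sqrt(pi)*k*exp(-k^2/8)/64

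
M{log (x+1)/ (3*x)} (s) -pi*csc (pi*s)/ (3*s - 3)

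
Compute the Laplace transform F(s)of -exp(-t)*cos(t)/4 (-s - 1)/(4*((s+1)^2+1))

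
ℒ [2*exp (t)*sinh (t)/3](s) 2/ (3*s*(s - 2))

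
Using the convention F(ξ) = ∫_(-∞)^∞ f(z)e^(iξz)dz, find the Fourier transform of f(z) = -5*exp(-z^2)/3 -5*sqrt(pi)*exp(-ξ^2/4)/3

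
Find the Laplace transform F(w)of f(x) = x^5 120/w^6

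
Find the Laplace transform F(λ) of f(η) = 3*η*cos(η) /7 3*(λ^2-1) /(7*(λ^2 + 1) ^2) 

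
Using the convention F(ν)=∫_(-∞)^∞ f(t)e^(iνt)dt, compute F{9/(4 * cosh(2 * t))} 9 * pi/(8 * cosh(pi * ν/4))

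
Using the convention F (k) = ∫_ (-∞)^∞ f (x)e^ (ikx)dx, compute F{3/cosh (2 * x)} 3 * pi/ (2 * cosh (pi * k/4))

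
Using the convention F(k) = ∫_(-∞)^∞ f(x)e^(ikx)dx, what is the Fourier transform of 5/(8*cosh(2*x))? 5*pi/(16*cosh(pi*k/4))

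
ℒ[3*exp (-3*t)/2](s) 3/ (2*(s + 3))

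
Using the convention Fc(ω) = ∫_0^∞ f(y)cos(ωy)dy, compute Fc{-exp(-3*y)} -3/(ω^2 + 9)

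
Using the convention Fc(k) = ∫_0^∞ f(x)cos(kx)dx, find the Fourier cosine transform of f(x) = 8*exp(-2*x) 16/(k^2 + 4)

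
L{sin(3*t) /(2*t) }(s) atan(3/s) /2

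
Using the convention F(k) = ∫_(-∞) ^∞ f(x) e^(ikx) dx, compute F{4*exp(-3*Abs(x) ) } 24/(k^2 + 9) 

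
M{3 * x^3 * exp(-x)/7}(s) 3 * gamma(s + 3)/7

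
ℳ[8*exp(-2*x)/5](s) 2^(3 - s)*gamma(s)/5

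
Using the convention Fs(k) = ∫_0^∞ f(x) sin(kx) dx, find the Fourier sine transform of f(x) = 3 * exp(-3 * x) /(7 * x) 3 * atan(k/3) /7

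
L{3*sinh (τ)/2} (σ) 3/ (2*(σ^2 - 1))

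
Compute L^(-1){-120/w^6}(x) -x^5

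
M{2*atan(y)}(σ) -pi*sec(pi*σ/2)/σ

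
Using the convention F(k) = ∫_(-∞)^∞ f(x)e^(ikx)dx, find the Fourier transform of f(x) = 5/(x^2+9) 5*pi*exp(-3*Abs(k))/3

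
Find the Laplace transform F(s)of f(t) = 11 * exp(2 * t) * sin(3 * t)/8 33/(8 * ((s - 2)^2 + 9))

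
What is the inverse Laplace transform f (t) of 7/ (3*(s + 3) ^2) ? 7*t*exp (-3*t) /3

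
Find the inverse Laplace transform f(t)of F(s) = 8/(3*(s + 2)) 8*exp(-2*t)/3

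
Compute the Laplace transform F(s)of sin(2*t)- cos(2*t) 2/(s^2 + 4)- s/(s^2 + 4)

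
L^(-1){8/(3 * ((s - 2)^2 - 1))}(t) 8 * exp(2 * t) * sinh(t)/3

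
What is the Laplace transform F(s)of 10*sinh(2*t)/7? 20/(7*(s^2 - 4))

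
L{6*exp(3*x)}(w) 6/(w - 3)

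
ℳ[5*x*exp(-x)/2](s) 5*gamma(s + 1)/2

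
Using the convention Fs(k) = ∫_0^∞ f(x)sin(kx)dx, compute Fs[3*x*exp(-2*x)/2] 6*k/(k^2+4)^2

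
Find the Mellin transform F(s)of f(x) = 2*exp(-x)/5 2*gamma(s)/5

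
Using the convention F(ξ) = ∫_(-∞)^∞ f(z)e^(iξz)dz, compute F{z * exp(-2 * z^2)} sqrt(2) * I * sqrt(pi) * ξ * exp(-ξ^2/8)/8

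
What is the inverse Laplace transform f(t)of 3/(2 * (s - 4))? 3 * exp(4 * t)/2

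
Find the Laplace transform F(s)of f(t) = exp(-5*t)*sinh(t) 1/((s + 5)^2 - 1)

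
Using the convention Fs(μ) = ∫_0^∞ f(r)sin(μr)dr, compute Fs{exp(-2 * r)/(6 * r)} atan(μ/2)/6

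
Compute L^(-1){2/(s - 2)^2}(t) 2*t*exp(2*t)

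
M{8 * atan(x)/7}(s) -4 * pi * sec(pi * s/2)/(7 * s)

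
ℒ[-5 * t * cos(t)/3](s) 5 * (1 - s^2)/(3 * (s^2 + 1)^2)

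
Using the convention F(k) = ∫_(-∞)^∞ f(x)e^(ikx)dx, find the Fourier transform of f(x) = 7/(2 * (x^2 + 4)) 7 * pi * exp(-2 * Abs(k))/4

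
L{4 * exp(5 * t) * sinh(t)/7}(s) 4/(7 * ((s - 5)^2 - 1))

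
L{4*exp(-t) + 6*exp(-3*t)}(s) 6/(s + 3) + 4/(s + 1)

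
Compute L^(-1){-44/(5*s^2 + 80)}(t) -11*sin(4*t)/5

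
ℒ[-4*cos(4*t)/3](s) -4*s/(3*s^2 + 48)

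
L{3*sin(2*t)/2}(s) 3/(s^2 + 4)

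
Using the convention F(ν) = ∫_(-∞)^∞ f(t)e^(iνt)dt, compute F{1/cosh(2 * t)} pi/(2 * cosh(pi * ν/4))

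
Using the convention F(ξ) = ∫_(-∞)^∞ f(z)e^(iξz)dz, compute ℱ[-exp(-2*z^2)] -sqrt(2)*sqrt(pi)*exp(-ξ^2/8)/2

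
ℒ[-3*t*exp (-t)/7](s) -3/ (7*(s + 1)^2)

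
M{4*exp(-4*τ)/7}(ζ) 2^(2 - 2*ζ)*gamma(ζ)/7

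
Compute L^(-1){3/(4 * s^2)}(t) 3 * t/4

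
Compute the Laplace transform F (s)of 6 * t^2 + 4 12/s^3 + 4/s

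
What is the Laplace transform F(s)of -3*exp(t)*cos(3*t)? 3*(1 - s)/((s - 1)^2 + 9)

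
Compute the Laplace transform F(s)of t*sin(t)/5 2*s/(5*(s^2 + 1)^2)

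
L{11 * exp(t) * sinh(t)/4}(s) 11/(4 * s * (s - 2))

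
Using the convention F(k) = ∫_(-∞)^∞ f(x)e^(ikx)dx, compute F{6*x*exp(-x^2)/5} 3*I*sqrt(pi)*k*exp(-k^2/4)/5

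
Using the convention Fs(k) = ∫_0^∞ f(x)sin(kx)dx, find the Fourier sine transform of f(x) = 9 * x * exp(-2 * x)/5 36 * k/(5 * (k^2 + 4)^2)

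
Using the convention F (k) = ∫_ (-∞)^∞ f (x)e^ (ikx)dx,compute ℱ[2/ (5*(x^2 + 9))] 2*pi*exp (-3*Abs (k))/15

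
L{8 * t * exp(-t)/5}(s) 8/(5 * (s+1)^2)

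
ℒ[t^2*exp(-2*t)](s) 2/(s + 2)^3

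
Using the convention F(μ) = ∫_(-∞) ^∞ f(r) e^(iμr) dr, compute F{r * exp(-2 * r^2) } sqrt(2) * I * sqrt(pi) * μ * exp(-μ^2/8) /8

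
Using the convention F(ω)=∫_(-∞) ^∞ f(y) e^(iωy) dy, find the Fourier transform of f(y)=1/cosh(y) pi/cosh(pi * ω/2) 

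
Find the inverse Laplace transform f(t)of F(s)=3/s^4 t^3/2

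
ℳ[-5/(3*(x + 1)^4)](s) 5*pi*(s - 3)*(s - 2)*(s - 1)/(18*sin(pi*s))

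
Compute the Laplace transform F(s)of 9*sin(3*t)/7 27/(7*(s^2+9))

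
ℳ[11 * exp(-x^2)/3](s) 11 * gamma(s/2)/6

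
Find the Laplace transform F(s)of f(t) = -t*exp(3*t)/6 -1/(6*(s - 3)^2)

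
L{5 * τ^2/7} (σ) 10/ (7 * σ^3)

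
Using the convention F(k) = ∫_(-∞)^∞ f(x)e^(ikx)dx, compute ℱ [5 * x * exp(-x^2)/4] 5 * I * sqrt(pi) * k * exp(-k^2/4)/8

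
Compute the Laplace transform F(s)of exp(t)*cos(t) (s - 1)/((s - 1)^2 + 1)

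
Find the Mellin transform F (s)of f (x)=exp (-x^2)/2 gamma (s/2)/4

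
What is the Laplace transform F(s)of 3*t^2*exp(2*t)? 6/(s - 2)^3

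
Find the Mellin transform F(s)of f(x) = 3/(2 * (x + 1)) 3 * pi * csc(pi * s)/2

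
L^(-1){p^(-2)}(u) u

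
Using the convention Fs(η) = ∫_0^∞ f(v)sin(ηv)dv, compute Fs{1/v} pi/2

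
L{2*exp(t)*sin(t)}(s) 2/((s - 1)^2 + 1)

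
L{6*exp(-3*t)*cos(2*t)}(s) 6*(s + 3)/((s + 3)^2 + 4)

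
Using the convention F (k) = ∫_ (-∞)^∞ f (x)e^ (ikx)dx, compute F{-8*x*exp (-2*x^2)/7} -sqrt (2)*I*sqrt (pi)*k*exp (-k^2/8)/7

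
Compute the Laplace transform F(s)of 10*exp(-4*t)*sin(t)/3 10/(3*((s + 4)^2 + 1))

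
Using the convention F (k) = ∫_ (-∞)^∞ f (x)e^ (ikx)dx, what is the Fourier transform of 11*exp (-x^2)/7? 11*sqrt (pi)*exp (-k^2/4)/7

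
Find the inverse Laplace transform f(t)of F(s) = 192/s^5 8*t^4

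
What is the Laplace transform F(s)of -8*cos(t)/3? -8*s/(3*s^2 + 3)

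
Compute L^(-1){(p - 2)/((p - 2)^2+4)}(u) exp(2 * u) * cos(2 * u)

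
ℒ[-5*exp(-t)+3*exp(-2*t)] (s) 3/(s+2) - 5/(s+1)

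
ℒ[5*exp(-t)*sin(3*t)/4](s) 15/(4*((s + 1)^2 + 9))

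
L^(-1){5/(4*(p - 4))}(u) 5*exp(4*u)/4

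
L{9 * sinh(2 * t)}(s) 18/(s^2-4)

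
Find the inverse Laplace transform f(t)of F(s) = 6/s 6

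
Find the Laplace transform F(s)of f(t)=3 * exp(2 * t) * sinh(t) 3/((s - 2)^2 - 1)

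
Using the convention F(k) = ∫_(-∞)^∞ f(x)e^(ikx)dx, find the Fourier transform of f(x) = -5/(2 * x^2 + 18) -5 * pi * exp(-3 * Abs(k))/6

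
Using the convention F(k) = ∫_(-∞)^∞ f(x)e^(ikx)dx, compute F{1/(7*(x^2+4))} pi*exp(-2*Abs(k))/14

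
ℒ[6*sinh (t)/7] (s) 6/ (7*(s^2 - 1))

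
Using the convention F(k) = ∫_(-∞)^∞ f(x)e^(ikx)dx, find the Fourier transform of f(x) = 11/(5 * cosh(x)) 11 * pi/(5 * cosh(pi * k/2))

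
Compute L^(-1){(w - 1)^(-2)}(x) x*exp(x)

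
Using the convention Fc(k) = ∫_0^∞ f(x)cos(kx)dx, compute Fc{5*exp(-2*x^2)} 5*sqrt(2)*sqrt(pi)*exp(-k^2/8)/4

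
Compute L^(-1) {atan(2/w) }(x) sin(2*x) /x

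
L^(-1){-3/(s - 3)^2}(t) -3*t*exp(3*t)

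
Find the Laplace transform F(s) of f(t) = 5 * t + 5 5/s^2 + 5/s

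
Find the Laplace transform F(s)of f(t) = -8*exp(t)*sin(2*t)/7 -16/(7*(s - 1)^2 + 28)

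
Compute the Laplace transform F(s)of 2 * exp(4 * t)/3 2/(3 * (s - 4))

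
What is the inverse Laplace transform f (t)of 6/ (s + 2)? 6 * exp (-2 * t)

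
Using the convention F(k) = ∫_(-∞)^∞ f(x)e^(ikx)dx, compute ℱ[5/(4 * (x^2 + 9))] 5 * pi * exp(-3 * Abs(k))/12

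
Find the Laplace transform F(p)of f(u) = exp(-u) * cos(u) (p + 1)/((p + 1)^2 + 1)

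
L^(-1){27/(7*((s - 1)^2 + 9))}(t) 9*exp(t)*sin(3*t)/7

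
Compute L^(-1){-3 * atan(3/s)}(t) -3 * sin(3 * t)/t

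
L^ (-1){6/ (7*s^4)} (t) t^3/7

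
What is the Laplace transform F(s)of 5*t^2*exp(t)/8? 5/(4*(s - 1)^3)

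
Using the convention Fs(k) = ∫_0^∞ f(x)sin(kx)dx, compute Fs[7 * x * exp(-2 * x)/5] 28 * k/(5 * (k^2+4)^2)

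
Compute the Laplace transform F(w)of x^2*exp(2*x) 2/(w - 2)^3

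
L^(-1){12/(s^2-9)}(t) 4*sinh(3*t)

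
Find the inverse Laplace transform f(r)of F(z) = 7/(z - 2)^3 7 * r^2 * exp(2 * r)/2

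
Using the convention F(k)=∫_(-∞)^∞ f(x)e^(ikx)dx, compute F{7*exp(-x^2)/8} 7*sqrt(pi)*exp(-k^2/4)/8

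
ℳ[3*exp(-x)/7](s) 3*gamma(s)/7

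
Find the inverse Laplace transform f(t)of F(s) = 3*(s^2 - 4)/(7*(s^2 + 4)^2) 3*t*cos(2*t)/7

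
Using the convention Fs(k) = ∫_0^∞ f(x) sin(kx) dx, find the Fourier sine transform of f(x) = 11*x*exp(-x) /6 11*k/(3*(k^2 + 1) ^2) 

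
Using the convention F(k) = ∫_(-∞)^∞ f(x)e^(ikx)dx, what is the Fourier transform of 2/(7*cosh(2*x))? pi/(7*cosh(pi*k/4))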